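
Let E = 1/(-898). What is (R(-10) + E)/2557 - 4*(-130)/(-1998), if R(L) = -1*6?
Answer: -602391971/2293889814 ≈ -0.26261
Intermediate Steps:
R(L) = -6
E = -1/898 ≈ -0.0011136
(R(-10) + E)/2557 - 4*(-130)/(-1998) = (-6 - 1/898)/2557 - 4*(-130)/(-1998) = -5389/898*1/2557 + 520*(-1/1998) = -5389/2296186 - 260/999 = -602391971/2293889814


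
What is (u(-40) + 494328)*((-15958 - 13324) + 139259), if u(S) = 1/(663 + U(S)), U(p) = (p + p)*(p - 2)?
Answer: 72903076758155/1341 ≈ 5.4365e+10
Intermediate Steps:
U(p) = 2*p*(-2 + p) (U(p) = (2*p)*(-2 + p) = 2*p*(-2 + p))
u(S) = 1/(663 + 2*S*(-2 + S))
(u(-40) + 494328)*((-15958 - 13324) + 139259) = (1/(663 + 2*(-40)*(-2 - 40)) + 494328)*((-15958 - 13324) + 139259) = (1/(663 + 2*(-40)*(-42)) + 494328)*(-29282 + 139259) = (1/(663 + 3360) + 494328)*109977 = (1/4023 + 494328)*109977 = (1988681545/4023)*109977 = 72903076758155/1341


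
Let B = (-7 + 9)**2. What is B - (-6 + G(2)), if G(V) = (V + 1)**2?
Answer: 1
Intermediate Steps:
G(V) = (1 + V)**2
B = 4 (B = 2**2 = 4)
B - (-6 + G(2)) = 4 - (-6 + (1 + 2)**2) = 4 - (-6 + 3**2) = 4 - (-6 + 9) = 4 - 3 = 1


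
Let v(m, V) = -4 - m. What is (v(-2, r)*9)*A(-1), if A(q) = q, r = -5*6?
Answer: 18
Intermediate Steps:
r = -30
(v(-2, r)*9)*A(-1) = ((-4 - 1*(-2))*9)*(-1) = ((-4 + 2)*9)*(-1) = -2*9*(-1) = -18*(-1) = 18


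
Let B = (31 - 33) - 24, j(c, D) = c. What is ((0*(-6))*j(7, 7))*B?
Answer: 0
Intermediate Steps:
B = -26 (B = -2 - 24 = -26)
((0*(-6))*j(7, 7))*B = ((0*(-6))*7)*(-26) = (0*7)*(-26) = 0*(-26) = 0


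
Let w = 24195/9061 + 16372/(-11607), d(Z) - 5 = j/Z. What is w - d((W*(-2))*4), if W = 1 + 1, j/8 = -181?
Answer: -19822696811/210342054 ≈ -94.240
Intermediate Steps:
j = -1448 (j = 8*(-181) = -1448)
W = 2
d(Z) = 5 - 1448/Z
w = 132484673/105171027 (w = 24195*(1/9061) + 16372*(-1/11607) = 24195/9061 - 16372/11607 = 132484673/105171027 ≈ 1.2597)
w - d((W*(-2))*4) = 132484673/105171027 - (5 - 1448/((2*(-2))*4)) = 132484673/105171027 - (5 - 1448/((-4*4))) = 132484673/105171027 - (5 - 1448/(-16)) = 132484673/105171027 - (5 - 1448*(-1/16)) = 132484673/105171027 - (5 + 181/2) = 132484673/105171027 - 1*191/2 = 132484673/105171027 - 191/2 = -19822696811/210342054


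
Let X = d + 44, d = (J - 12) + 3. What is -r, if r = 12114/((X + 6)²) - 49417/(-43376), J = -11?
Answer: -15831449/1084400 ≈ -14.599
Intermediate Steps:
d = -20 (d = (-11 - 12) + 3 = -23 + 3 = -20)
X = 24 (X = -20 + 44 = 24)
r = 15831449/1084400 (r = 12114/((24 + 6)²) - 49417/(-43376) = 12114/(30²) - 49417*(-1/43376) = 12114/900 + 49417/43376 = 12114*(1/900) + 49417/43376 = 673/50 + 49417/43376 = 15831449/1084400 ≈ 14.599)
-r = -1*15831449/1084400 = -15831449/1084400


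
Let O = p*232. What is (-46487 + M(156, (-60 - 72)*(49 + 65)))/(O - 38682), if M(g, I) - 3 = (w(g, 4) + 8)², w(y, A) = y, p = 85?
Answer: 9794/9481 ≈ 1.0330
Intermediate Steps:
M(g, I) = 3 + (8 + g)² (M(g, I) = 3 + (g + 8)² = 3 + (8 + g)²)
O = 19720 (O = 85*232 = 19720)
(-46487 + M(156, (-60 - 72)*(49 + 65)))/(O - 38682) = (-46487 + (3 + (8 + 156)²))/(19720 - 38682) = (-46487 + (3 + 164²))/(-18962) = (-46487 + (3 + 26896))*(-1/18962) = (-46487 + 26899)*(-1/18962) = -19588*(-1/18962) = 9794/9481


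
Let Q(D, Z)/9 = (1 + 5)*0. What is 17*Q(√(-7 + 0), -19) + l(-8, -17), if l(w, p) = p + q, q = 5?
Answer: -12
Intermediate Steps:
l(w, p) = 5 + p (l(w, p) = p + 5 = 5 + p)
Q(D, Z) = 0 (Q(D, Z) = 9*((1 + 5)*0) = 9*(6*0) = 9*0 = 0)
17*Q(√(-7 + 0), -19) + l(-8, -17) = 17*0 + (5 - 17) = 0 - 12 = -12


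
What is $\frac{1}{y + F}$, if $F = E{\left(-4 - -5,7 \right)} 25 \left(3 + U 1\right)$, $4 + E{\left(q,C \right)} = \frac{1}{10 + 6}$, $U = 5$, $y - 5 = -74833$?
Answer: $- \frac{2}{151231} \approx -1.3225 \cdot 10^{-5}$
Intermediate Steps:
$y = -74828$ ($y = 5 - 74833 = -74828$)
$E{\left(q,C \right)} = - \frac{63}{16}$ ($E{\left(q,C \right)} = -4 + \frac{1}{10 + 6} = -4 + \frac{1}{16} = - \frac{63}{16}$)
$F = - \frac{1575}{2}$ ($F = \left(- \frac{63}{16}\right) 25 \left(3 + 5 \cdot 1\right) = - \frac{1575 \left(3 + 5\right)}{16} = \left(- \frac{1575}{16}\right) 8 = - \frac{1575}{2} \approx -787.5$)
$\frac{1}{y + F} = \frac{1}{-74828 - \frac{1575}{2}} = \frac{1}{- \frac{151231}{2}} = - \frac{2}{151231}$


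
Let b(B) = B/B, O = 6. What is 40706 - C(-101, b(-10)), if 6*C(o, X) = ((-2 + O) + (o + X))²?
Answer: 39170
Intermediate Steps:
b(B) = 1
C(o, X) = (4 + X + o)²/6 (C(o, X) = ((-2 + 6) + (o + X))²/6 = (4 + (X + o))²/6 = (4 + X + o)²/6)
40706 - C(-101, b(-10)) = 40706 - (4 + 1 - 101)²/6 = 40706 - (-96)²/6 = 40706 - 9216/6 = 40706 - 1*1536 = 40706 - 1536 = 39170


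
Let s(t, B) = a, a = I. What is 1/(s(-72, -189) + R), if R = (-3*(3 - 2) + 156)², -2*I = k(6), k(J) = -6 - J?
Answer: 1/23415 ≈ 4.2708e-5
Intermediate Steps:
I = 6 (I = -(-6 - 1*6)/2 = -(-6 - 6)/2 = -½*(-12) = 6)
a = 6
s(t, B) = 6
R = 23409 (R = (-3*1 + 156)² = (-3 + 156)² = 153² = 23409)
1/(s(-72, -189) + R) = 1/(6 + 23409) = 1/23415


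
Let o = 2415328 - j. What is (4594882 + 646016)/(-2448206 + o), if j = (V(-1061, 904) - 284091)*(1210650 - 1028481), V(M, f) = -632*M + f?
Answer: -5240898/70565927563 ≈ -7.4269e-5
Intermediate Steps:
V(M, f) = f - 632*M
j = 70565894685 (j = ((904 - 632*(-1061)) - 284091)*(1210650 - 1028481) = ((904 + 670552) - 284091)*182169 = (671456 - 284091)*182169 = 387365*182169 = 70565894685)
o = -70563479357 (o = 2415328 - 1*70565894685 = 2415328 - 70565894685 = -70563479357)
(4594882 + 646016)/(-2448206 + o) = (4594882 + 646016)/(-2448206 - 70563479357) = 5240898/(-70565927563) = 5240898*(-1/70565927563) = -5240898/70565927563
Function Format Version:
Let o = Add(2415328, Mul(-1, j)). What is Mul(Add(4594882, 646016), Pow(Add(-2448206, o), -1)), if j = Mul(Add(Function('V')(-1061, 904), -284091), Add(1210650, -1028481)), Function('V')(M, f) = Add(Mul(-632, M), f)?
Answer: Rational(-5240898, 70565927563) ≈ -7.4269e-5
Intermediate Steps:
Function('V')(M, f) = Add(f, Mul(-632, M))
j = 70565894685 (j = Mul(Add(Add(904, Mul(-632, -1061)), -284091), Add(1210650, -1028481)) = Mul(Add(Add(904, 670552), -284091), 182169) = Mul(Add(671456, -284091), 182169) = Mul(387365, 182169) = 70565894685)
o = -70563479357 (o = Add(2415328, Mul(-1, 70565894685)) = Add(2415328, -70565894685) = -70563479357)
Mul(Add(4594882, 646016), Pow(Add(-2448206, o), -1)) = Mul(Add(4594882, 646016), Pow(Add(-2448206, -70563479357), -1)) = Mul(5240898, Pow(-70565927563, -1)) = Mul(5240898, Rational(-1, 70565927563)) = Rational(-5240898, 70565927563)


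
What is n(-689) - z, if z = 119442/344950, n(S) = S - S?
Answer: -59721/172475 ≈ -0.34626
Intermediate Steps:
n(S) = 0
z = 59721/172475 (z = 119442*(1/344950) = 59721/172475 ≈ 0.34626)
n(-689) - z = 0 - 1*59721/172475 = 0 - 59721/172475 = -59721/172475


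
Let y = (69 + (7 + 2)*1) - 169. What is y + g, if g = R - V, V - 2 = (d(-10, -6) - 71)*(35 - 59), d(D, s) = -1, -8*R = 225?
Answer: -14793/8 ≈ -1849.1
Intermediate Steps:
R = -225/8 (R = -1/8*225 = -225/8 ≈ -28.125)
V = 1730 (V = 2 + (-1 - 71)*(35 - 59) = 2 - 72*(-24) = 2 + 1728 = 1730)
g = -14065/8 (g = -225/8 - 1*1730 = -225/8 - 1730 = -14065/8 ≈ -1758.1)
y = -91 (y = (69 + 9*1) - 169 = (69 + 9) - 169 = 78 - 169 = -91)
y + g = -91 - 14065/8 = -14793/8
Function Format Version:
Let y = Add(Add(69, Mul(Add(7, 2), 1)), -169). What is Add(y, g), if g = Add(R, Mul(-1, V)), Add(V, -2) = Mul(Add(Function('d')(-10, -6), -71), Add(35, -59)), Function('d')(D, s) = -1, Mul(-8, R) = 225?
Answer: Rational(-14793, 8) ≈ -1849.1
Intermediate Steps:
R = Rational(-225, 8) (R = Mul(Rational(-1, 8), 225) = Rational(-225, 8) ≈ -28.125)
V = 1730 (V = Add(2, Mul(Add(-1, -71), Add(35, -59))) = Add(2, Mul(-72, -24)) = Add(2, 1728) = 1730)
g = Rational(-14065, 8) (g = Add(Rational(-225, 8), Mul(-1, 1730)) = Add(Rational(-225, 8), -1730) = Rational(-14065, 8) ≈ -1758.1)
y = -91 (y = Add(Add(69, Mul(9, 1)), -169) = Add(Add(69, 9), -169) = Add(78, -169) = -91)
Add(y, g) = Add(-91, Rational(-14065, 8)) = Rational(-14793, 8)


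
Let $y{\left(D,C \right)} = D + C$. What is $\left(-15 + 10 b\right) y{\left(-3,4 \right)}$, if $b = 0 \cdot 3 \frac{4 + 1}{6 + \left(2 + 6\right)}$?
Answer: $-15$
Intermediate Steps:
$b = 0$ ($b = 0 \frac{5}{6 + 8} = 0 \cdot \frac{5}{14} = 0$)
$y{\left(D,C \right)} = C + D$
$\left(-15 + 10 b\right) y{\left(-3,4 \right)} = \left(-15 + 10 \cdot 0\right) \left(4 - 3\right) = \left(-15 + 0\right) 1 = \left(-15\right) 1 = -15$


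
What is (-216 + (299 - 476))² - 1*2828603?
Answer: -2674154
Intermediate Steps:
(-216 + (299 - 476))² - 1*2828603 = (-216 - 177)² - 2828603 = (-393)² - 2828603 = 154449 - 2828603 = -2674154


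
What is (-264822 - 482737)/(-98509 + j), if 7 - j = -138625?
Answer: -747559/40123 ≈ -18.632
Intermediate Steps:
j = 138632 (j = 7 - 1*(-138625) = 7 + 138625 = 138632)
(-264822 - 482737)/(-98509 + j) = (-264822 - 482737)/(-98509 + 138632) = -747559/40123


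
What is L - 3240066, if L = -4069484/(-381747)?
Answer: -1236881405818/381747 ≈ -3.2401e+6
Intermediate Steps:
L = 4069484/381747 (L = -4069484*(-1/381747) = 4069484/381747 ≈ 10.660)
L - 3240066 = 4069484/381747 - 3240066 = -1236881405818/381747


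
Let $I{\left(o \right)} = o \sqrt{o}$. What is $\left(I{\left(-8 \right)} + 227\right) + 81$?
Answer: $308 - 16 i \sqrt{2} \approx 308.0 - 22.627 i$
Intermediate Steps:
$I{\left(o \right)} = o^{\frac{3}{2}}$
$\left(I{\left(-8 \right)} + 227\right) + 81 = \left(\left(-8\right)^{\frac{3}{2}} + 227\right) + 81 = \left(- 16 i \sqrt{2} + 227\right) + 81 = \left(227 - 16 i \sqrt{2}\right) + 81 = 308 - 16 i \sqrt{2}$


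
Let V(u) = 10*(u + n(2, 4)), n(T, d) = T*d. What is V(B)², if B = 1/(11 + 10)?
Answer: 2856100/441 ≈ 6476.4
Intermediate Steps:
B = 1/21 ≈ 0.047619
V(u) = 80 + 10*u (V(u) = 10*(u + 2*4) = 10*(u + 8) = 10*(8 + u) = 80 + 10*u)
V(B)² = (80 + 10*(1/21))² = (80 + 10/21)² = (1690/21)² = 2856100/441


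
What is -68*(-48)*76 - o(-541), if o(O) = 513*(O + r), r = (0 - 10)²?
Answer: 474297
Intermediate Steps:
r = 100 (r = (-10)² = 100)
o(O) = 51300 + 513*O (o(O) = 513*(O + 100) = 513*(100 + O) = 51300 + 513*O)
-68*(-48)*76 - o(-541) = -68*(-48)*76 - (51300 + 513*(-541)) = 3264*76 - (51300 - 277533) = 248064 - 1*(-226233) = 248064 + 226233 = 474297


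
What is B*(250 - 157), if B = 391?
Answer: 36363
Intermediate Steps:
B*(250 - 157) = 391*(250 - 157) = 391*93 = 36363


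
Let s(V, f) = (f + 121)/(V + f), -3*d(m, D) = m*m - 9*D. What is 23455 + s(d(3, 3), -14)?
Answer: 187533/8 ≈ 23442.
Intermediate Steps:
d(m, D) = 3*D - m**2/3 (d(m, D) = -(m*m - 9*D)/3 = -(m**2 - 9*D)/3 = 3*D - m**2/3)
s(V, f) = (121 + f)/(V + f)
23455 + s(d(3, 3), -14) = 23455 + (121 - 14)/((3*3 - 1/3*3**2) - 14) = 23455 + 107/((9 - 1/3*9) - 14) = 23455 + 107/((9 - 3) - 14) = 23455 + 107/(6 - 14) = 23455 + 107/(-8) = 23455 - 1/8*107 = 23455 - 107/8 = 187533/8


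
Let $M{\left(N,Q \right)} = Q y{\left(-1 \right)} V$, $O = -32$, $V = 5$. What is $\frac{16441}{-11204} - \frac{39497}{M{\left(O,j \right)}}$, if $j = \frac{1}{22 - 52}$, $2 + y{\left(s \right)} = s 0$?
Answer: $- \frac{1327589605}{11204} \approx -1.1849 \cdot 10^{5}$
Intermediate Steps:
$y{\left(s \right)} = -2$ ($y{\left(s \right)} = -2 + s 0 = -2 + 0 = -2$)
$j = - \frac{1}{30}$ ($j = \frac{1}{22 - 52} = \frac{1}{-30} = - \frac{1}{30} \approx -0.033333$)
$M{\left(N,Q \right)} = - 10 Q$ ($M{\left(N,Q \right)} = Q \left(-2\right) 5 = - 2 Q 5 = - 10 Q$)
$\frac{16441}{-11204} - \frac{39497}{M{\left(O,j \right)}} = \frac{16441}{-11204} - \frac{39497}{\left(-10\right) \left(- \frac{1}{30}\right)} = 16441 \left(- \frac{1}{11204}\right) - 39497 \frac{1}{\frac{1}{3}} = - \frac{16441}{11204} - 118491 = - \frac{1327589605}{11204}$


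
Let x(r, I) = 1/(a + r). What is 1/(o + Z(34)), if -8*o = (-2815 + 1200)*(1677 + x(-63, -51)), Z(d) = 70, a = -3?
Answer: 528/178786775 ≈ 2.9532e-6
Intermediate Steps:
x(r, I) = 1/(-3 + r)
o = 178749815/528 (o = -(-2815 + 1200)*(1677 + 1/(-3 - 63))/8 = -(-1615)*(1677 + 1/(-66))/8 = -(-1615)*(1677 - 1/66)/8 = -(-1615)*110681/(8*66) = -⅛*(-178749815/66) = 178749815/528 ≈ 3.3854e+5)
1/(o + Z(34)) = 1/(178749815/528 + 70) = 1/(178786775/528) = 528/178786775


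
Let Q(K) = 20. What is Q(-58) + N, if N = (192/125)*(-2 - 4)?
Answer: 1348/125 ≈ 10.784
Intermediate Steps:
N = -1152/125 (N = (192*(1/125))*(-6) = (192/125)*(-6) = -1152/125 ≈ -9.2160)
Q(-58) + N = 20 - 1152/125 = 1348/125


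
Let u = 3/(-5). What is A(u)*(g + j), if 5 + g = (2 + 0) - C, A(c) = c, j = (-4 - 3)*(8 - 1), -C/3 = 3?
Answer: 129/5 ≈ 25.800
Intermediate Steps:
C = -9 (C = -3*3 = -9)
u = -⅗ (u = 3*(-⅕) = -⅗ ≈ -0.60000)
j = -49 (j = -7*7 = -49)
g = 6 (g = -5 + ((2 + 0) - 1*(-9)) = -5 + (2 + 9) = -5 + 11 = 6)
A(u)*(g + j) = -3*(6 - 49)/5 = -⅗*(-43) = 129/5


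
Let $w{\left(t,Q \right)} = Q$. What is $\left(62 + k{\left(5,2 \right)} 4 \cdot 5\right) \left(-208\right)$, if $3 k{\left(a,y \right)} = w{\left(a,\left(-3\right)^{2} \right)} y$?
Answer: $-37856$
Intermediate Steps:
$k{\left(a,y \right)} = 3 y$ ($k{\left(a,y \right)} = \frac{\left(-3\right)^{2} y}{3} = \frac{9 y}{3} = 3 y$)
$\left(62 + k{\left(5,2 \right)} 4 \cdot 5\right) \left(-208\right) = \left(62 + 3 \cdot 2 \cdot 4 \cdot 5\right) \left(-208\right) = \left(62 + 6 \cdot 4 \cdot 5\right) \left(-208\right) = \left(62 + 24 \cdot 5\right) \left(-208\right) = \left(62 + 120\right) \left(-208\right) = 182 \left(-208\right) = -37856$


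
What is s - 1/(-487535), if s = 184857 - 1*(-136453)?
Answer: 156649870851/487535 ≈ 3.2131e+5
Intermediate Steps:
s = 321310 (s = 184857 + 136453 = 321310)
s - 1/(-487535) = 321310 - 1/(-487535) = 321310 - 1*(-1/487535) = 321310 + 1/487535 = 156649870851/487535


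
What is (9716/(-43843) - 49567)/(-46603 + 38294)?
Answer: 310453671/52041641 ≈ 5.9655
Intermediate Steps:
(9716/(-43843) - 49567)/(-46603 + 38294) = (9716*(-1/43843) - 49567)/(-8309) = (-9716/43843 - 49567)*(-1/8309) = -2173175697/43843*(-1/8309) = 310453671/52041641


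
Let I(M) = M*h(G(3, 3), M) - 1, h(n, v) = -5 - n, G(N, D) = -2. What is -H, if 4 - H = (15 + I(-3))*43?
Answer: 985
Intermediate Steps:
I(M) = -1 - 3*M (I(M) = M*(-5 - 1*(-2)) - 1 = M*(-5 + 2) - 1 = M*(-3) - 1 = -3*M - 1 = -1 - 3*M)
H = -985 (H = 4 - (15 + (-1 - 3*(-3)))*43 = 4 - (15 + (-1 + 9))*43 = 4 - (15 + 8)*43 = 4 - 23*43 = 4 - 1*989 = 4 - 989 = -985)
-H = -1*(-985) = 985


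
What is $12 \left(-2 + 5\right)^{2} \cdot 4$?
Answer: $432$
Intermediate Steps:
$12 \left(-2 + 5\right)^{2} \cdot 4 = 12 \cdot 3^{2} \cdot 4 = 12 \cdot 9 \cdot 4 = 108 \cdot 4 = 432$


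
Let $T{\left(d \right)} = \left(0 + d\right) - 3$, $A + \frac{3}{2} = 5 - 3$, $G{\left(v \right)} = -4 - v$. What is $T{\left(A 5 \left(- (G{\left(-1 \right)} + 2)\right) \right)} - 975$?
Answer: $- \frac{1951}{2} \approx -975.5$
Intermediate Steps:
$A = \frac{1}{2}$ ($A = - \frac{3}{2} + \left(5 - 3\right) = - \frac{3}{2} + 2 = \frac{1}{2} \approx 0.5$)
$T{\left(d \right)} = -3 + d$ ($T{\left(d \right)} = d - 3 = -3 + d$)
$T{\left(A 5 \left(- (G{\left(-1 \right)} + 2)\right) \right)} - 975 = \left(-3 + \frac{1}{2} \cdot 5 \left(- (\left(-4 - -1\right) + 2)\right)\right) - 975 = \left(-3 + \frac{5 \left(- (\left(-4 + 1\right) + 2)\right)}{2}\right) - 975 = \left(-3 + \frac{5 \left(- (-3 + 2)\right)}{2}\right) - 975 = \left(-3 + \frac{5 \left(\left(-1\right) \left(-1\right)\right)}{2}\right) - 975 = \left(-3 + \frac{5}{2} \cdot 1\right) - 975 = \left(-3 + \frac{5}{2}\right) - 975 = - \frac{1}{2} - 975 = - \frac{1951}{2}$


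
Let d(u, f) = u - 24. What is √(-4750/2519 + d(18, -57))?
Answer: 2*I*√12509354/2519 ≈ 2.8081*I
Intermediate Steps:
d(u, f) = -24 + u
√(-4750/2519 + d(18, -57)) = √(-4750/2519 + (-24 + 18)) = √(-4750*1/2519 - 6) = √(-4750/2519 - 6) = √(-19864/2519) = 2*I*√12509354/2519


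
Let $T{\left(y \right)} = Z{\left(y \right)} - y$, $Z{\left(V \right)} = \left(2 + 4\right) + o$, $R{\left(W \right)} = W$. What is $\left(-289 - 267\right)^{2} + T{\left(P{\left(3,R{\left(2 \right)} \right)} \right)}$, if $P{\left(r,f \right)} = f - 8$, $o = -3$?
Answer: $309145$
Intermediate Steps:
$Z{\left(V \right)} = 3$ ($Z{\left(V \right)} = \left(2 + 4\right) - 3 = 6 - 3 = 3$)
$P{\left(r,f \right)} = -8 + f$
$T{\left(y \right)} = 3 - y$
$\left(-289 - 267\right)^{2} + T{\left(P{\left(3,R{\left(2 \right)} \right)} \right)} = \left(-289 - 267\right)^{2} + \left(3 - \left(-8 + 2\right)\right) = \left(-556\right)^{2} + \left(3 - -6\right) = 309136 + \left(3 + 6\right) = 309136 + 9 = 309145$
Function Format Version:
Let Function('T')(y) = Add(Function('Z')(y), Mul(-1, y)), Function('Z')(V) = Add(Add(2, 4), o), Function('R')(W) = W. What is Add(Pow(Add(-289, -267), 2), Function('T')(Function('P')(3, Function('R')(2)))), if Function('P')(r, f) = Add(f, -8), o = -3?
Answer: 309145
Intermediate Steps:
Function('Z')(V) = 3 (Function('Z')(V) = Add(Add(2, 4), -3) = Add(6, -3) = 3)
Function('P')(r, f) = Add(-8, f)
Function('T')(y) = Add(3, Mul(-1, y))
Add(Pow(Add(-289, -267), 2), Function('T')(Function('P')(3, Function('R')(2)))) = Add(Pow(Add(-289, -267), 2), Add(3, Mul(-1, Add(-8, 2)))) = Add(Pow(-556, 2), Add(3, Mul(-1, -6))) = Add(309136, Add(3, 6)) = Add(309136, 9) = 309145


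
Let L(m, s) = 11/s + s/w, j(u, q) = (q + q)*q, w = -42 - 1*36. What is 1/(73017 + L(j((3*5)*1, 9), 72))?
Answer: 936/68343191 ≈ 1.3696e-5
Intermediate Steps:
w = -78 (w = -42 - 36 = -78)
j(u, q) = 2*q² (j(u, q) = (2*q)*q = 2*q²)
L(m, s) = 11/s - s/78 (L(m, s) = 11/s + s/(-78) = 11/s + s*(-1/78) = 11/s - s/78)
1/(73017 + L(j((3*5)*1, 9), 72)) = 1/(73017 + (11/72 - 1/78*72)) = 1/(73017 + (11*(1/72) - 12/13)) = 1/(73017 + (11/72 - 12/13)) = 1/(73017 - 721/936) = 1/(68343191/936) = 936/68343191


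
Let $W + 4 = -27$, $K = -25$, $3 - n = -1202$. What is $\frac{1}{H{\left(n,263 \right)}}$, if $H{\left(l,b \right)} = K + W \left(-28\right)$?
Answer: $\frac{1}{843} \approx 0.0011862$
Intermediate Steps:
$n = 1205$ ($n = 3 - -1202 = 3 + 1202 = 1205$)
$W = -31$ ($W = -4 - 27 = -31$)
$H{\left(l,b \right)} = 843$ ($H{\left(l,b \right)} = -25 - -868 = -25 + 868 = 843$)
$\frac{1}{H{\left(n,263 \right)}} = \frac{1}{843}$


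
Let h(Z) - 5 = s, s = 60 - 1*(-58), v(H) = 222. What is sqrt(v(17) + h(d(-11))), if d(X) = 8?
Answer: sqrt(345) ≈ 18.574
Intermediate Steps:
s = 118 (s = 60 + 58 = 118)
h(Z) = 123 (h(Z) = 5 + 118 = 123)
sqrt(v(17) + h(d(-11))) = sqrt(222 + 123) = sqrt(345)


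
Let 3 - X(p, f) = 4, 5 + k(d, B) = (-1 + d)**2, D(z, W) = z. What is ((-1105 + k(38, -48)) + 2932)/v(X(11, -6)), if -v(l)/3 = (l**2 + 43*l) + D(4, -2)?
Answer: 3191/114 ≈ 27.991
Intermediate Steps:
k(d, B) = -5 + (-1 + d)**2
X(p, f) = -1 (X(p, f) = 3 - 1*4 = 3 - 4 = -1)
v(l) = -12 - 129*l - 3*l**2 (v(l) = -3*((l**2 + 43*l) + 4) = -3*(4 + l**2 + 43*l) = -12 - 129*l - 3*l**2)
((-1105 + k(38, -48)) + 2932)/v(X(11, -6)) = ((-1105 + (-5 + (-1 + 38)**2)) + 2932)/(-12 - 129*(-1) - 3*(-1)**2) = ((-1105 + (-5 + 37**2)) + 2932)/(-12 + 129 - 3*1) = ((-1105 + (-5 + 1369)) + 2932)/(-12 + 129 - 3) = ((-1105 + 1364) + 2932)/114 = (259 + 2932)*(1/114) = 3191*(1/114) = 3191/114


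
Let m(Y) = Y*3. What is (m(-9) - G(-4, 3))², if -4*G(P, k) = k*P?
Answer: 900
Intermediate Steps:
m(Y) = 3*Y
G(P, k) = -P*k/4 (G(P, k) = -k*P/4 = -P*k/4)
(m(-9) - G(-4, 3))² = (3*(-9) - (-1)*(-4)*3/4)² = (-27 - 1*3)² = (-27 - 3)² = (-30)² = 900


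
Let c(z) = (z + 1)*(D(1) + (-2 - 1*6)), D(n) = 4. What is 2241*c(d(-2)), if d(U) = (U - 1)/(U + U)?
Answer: -15687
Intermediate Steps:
d(U) = (-1 + U)/(2*U) (d(U) = (-1 + U)/((2*U)) = (-1 + U)*(1/(2*U)) = (-1 + U)/(2*U))
c(z) = -4 - 4*z (c(z) = (z + 1)*(4 + (-2 - 1*6)) = (1 + z)*(4 + (-2 - 6)) = (1 + z)*(4 - 8) = (1 + z)*(-4) = -4 - 4*z)
2241*c(d(-2)) = 2241*(-4 - 2*(-1 - 2)/(-2)) = 2241*(-4 - 2*(-1)*(-3)/2) = 2241*(-4 - 4*¾) = 2241*(-4 - 3) = 2241*(-7) = -15687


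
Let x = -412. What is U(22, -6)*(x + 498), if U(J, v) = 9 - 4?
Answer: 430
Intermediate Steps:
U(J, v) = 5
U(22, -6)*(x + 498) = 5*(-412 + 498) = 5*86 = 430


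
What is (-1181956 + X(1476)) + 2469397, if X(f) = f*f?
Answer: 3466017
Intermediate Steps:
X(f) = f²
(-1181956 + X(1476)) + 2469397 = (-1181956 + 1476²) + 2469397 = (-1181956 + 2178576) + 2469397 = 996620 + 2469397 = 3466017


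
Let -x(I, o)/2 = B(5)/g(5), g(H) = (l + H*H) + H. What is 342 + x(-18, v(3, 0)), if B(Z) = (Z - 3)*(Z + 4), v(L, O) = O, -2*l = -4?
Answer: 2727/8 ≈ 340.88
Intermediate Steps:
l = 2 (l = -½*(-4) = 2)
g(H) = 2 + H + H² (g(H) = (2 + H*H) + H = (2 + H²) + H = 2 + H + H²)
B(Z) = (-3 + Z)*(4 + Z)
x(I, o) = -9/8 (x(I, o) = -2*(-12 + 5 + 5²)/(2 + 5 + 5²) = -2*(-12 + 5 + 25)/(2 + 5 + 25) = -36/32 = -2*9/16 = -9/8)
342 + x(-18, v(3, 0)) = 342 - 9/8 = 2727/8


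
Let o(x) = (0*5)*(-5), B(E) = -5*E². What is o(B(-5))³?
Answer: 0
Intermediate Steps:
o(x) = 0 (o(x) = 0*(-5) = 0)
o(B(-5))³ = 0³ = 0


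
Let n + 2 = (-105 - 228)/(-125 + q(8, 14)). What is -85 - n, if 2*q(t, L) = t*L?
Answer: -2020/23 ≈ -87.826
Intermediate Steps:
q(t, L) = L*t/2 (q(t, L) = (t*L)/2 = (L*t)/2 = L*t/2)
n = 65/23 (n = -2 + (-105 - 228)/(-125 + (1/2)*14*8) = -2 - 333/(-125 + 56) = -2 - 333/(-69) = -2 - 333*(-1/69) = -2 + 111/23 = 65/23 ≈ 2.8261)
-85 - n = -85 - 1*65/23 = -85 - 65/23 = -2020/23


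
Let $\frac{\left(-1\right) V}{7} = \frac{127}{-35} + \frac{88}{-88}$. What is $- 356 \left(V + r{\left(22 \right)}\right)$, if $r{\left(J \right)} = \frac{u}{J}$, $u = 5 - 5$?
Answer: $- \frac{57672}{5} \approx -11534.0$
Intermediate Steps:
$u = 0$ ($u = 5 - 5 = 0$)
$r{\left(J \right)} = 0$ ($r{\left(J \right)} = \frac{0}{J} = 0$)
$V = \frac{162}{5}$ ($V = - 7 \left(\frac{127}{-35} + \frac{88}{-88}\right) = - 7 \left(127 \left(- \frac{1}{35}\right) + 88 \left(- \frac{1}{88}\right)\right) = - 7 \left(- \frac{127}{35} - 1\right) = \left(-7\right) \left(- \frac{162}{35}\right) = \frac{162}{5} \approx 32.4$)
$- 356 \left(V + r{\left(22 \right)}\right) = - 356 \left(\frac{162}{5} + 0\right) = \left(-356\right) \frac{162}{5} = - \frac{57672}{5}$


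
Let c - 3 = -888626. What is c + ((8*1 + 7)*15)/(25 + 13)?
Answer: -33767449/38 ≈ -8.8862e+5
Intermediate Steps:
c = -888623 (c = 3 - 888626 = -888623)
c + ((8*1 + 7)*15)/(25 + 13) = -888623 + ((8*1 + 7)*15)/(25 + 13) = -888623 + ((8 + 7)*15)/38 = -888623 + (15*15)/38 = -888623 + (1/38)*225 = -888623 + 225/38 = -33767449/38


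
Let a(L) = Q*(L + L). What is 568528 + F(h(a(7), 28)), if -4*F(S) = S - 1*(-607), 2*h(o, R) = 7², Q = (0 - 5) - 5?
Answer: 4546961/8 ≈ 5.6837e+5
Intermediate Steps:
Q = -10 (Q = -5 - 5 = -10)
a(L) = -20*L (a(L) = -10*(L + L) = -20*L)
h(o, R) = 49/2 (h(o, R) = (½)*7² = (½)*49 = 49/2)
F(S) = -607/4 - S/4 (F(S) = -(S - 1*(-607))/4 = -(S + 607)/4 = -(607 + S)/4 = -607/4 - S/4)
568528 + F(h(a(7), 28)) = 568528 + (-607/4 - ¼*49/2) = 568528 + (-607/4 - 49/8) = 568528 - 1263/8 = 4546961/8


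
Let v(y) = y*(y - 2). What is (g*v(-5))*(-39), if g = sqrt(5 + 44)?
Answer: -9555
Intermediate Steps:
g = 7 (g = sqrt(49) = 7)
v(y) = y*(-2 + y)
(g*v(-5))*(-39) = (7*(-5*(-2 - 5)))*(-39) = (7*(-5*(-7)))*(-39) = (7*35)*(-39) = 245*(-39) = -9555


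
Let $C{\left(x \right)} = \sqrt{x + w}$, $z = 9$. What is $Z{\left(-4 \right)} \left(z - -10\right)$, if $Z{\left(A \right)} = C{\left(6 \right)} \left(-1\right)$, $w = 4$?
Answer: $- 19 \sqrt{10} \approx -60.083$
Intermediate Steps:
$C{\left(x \right)} = \sqrt{4 + x}$ ($C{\left(x \right)} = \sqrt{x + 4} = \sqrt{4 + x}$)
$Z{\left(A \right)} = - \sqrt{10}$ ($Z{\left(A \right)} = \sqrt{4 + 6} \left(-1\right) = \sqrt{10} \left(-1\right) = - \sqrt{10}$)
$Z{\left(-4 \right)} \left(z - -10\right) = - \sqrt{10} \left(9 - -10\right) = - \sqrt{10} \left(9 + 10\right) = - \sqrt{10} \cdot 19 = - 19 \sqrt{10}$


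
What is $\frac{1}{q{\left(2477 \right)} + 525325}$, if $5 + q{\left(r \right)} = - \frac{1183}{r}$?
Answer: $\frac{2477}{1301216457} \approx 1.9036 \cdot 10^{-6}$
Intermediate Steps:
$q{\left(r \right)} = -5 - \frac{1183}{r}$
$\frac{1}{q{\left(2477 \right)} + 525325} = \frac{1}{\left(-5 - \frac{1183}{2477}\right) + 525325} = \frac{1}{- \frac{13568}{2477} + 525325} = \frac{1}{\frac{1301216457}{2477}} = \frac{2477}{1301216457}$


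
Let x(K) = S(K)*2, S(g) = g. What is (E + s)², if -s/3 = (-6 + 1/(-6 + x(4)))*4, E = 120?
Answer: 34596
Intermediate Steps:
x(K) = 2*K (x(K) = K*2 = 2*K)
s = 66 (s = -3*(-6 + 1/(-6 + 2*4))*4 = -3*(-6 + 1/(-6 + 8))*4 = -3*(-6 + 1/2)*4 = -3*(-6 + ½)*4 = -(-33)*4/2 = -3*(-22) = 66)
(E + s)² = (120 + 66)² = 186² = 34596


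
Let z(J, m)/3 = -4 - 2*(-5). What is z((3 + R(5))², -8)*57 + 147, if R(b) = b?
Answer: 1173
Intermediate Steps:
z(J, m) = 18 (z(J, m) = 3*(-4 - 2*(-5)) = 3*(-4 + 10) = 3*6 = 18)
z((3 + R(5))², -8)*57 + 147 = 18*57 + 147 = 1026 + 147 = 1173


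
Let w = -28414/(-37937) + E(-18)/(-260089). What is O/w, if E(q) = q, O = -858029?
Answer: -8466169048089397/7390851712 ≈ -1.1455e+6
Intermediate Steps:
w = 7390851712/9866996393 (w = -28414/(-37937) - 18/(-260089) = -28414*(-1/37937) - 18*(-1/260089) = 28414/37937 + 18/260089 = 7390851712/9866996393 ≈ 0.74905)
O/w = -858029/7390851712/9866996393 = -858029*9866996393/7390851712 = -8466169048089397/7390851712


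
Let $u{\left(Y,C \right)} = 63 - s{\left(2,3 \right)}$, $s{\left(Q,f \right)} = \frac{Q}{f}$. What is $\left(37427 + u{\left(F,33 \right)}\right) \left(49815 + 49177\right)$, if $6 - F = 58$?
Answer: $\frac{11133432256}{3} \approx 3.7111 \cdot 10^{9}$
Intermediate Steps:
$F = -52$ ($F = 6 - 58 = -52$)
$u{\left(Y,C \right)} = \frac{187}{3}$ ($u{\left(Y,C \right)} = 63 - \frac{2}{3} = \frac{187}{3}$)
$\left(37427 + u{\left(F,33 \right)}\right) \left(49815 + 49177\right) = \left(37427 + \frac{187}{3}\right) \left(49815 + 49177\right) = \frac{112468}{3} \cdot 98992 = \frac{11133432256}{3}$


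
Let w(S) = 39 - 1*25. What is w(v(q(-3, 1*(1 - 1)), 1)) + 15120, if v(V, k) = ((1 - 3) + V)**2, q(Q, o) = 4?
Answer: 15134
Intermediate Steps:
v(V, k) = (-2 + V)**2
w(S) = 14 (w(S) = 39 - 25 = 14)
w(v(q(-3, 1*(1 - 1)), 1)) + 15120 = 14 + 15120 = 15134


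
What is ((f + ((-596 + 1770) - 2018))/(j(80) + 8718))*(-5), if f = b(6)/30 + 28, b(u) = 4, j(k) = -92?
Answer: 6119/12939 ≈ 0.47291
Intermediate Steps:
f = 422/15 (f = 4/30 + 28 = 4*(1/30) + 28 = 2/15 + 28 = 422/15 ≈ 28.133)
((f + ((-596 + 1770) - 2018))/(j(80) + 8718))*(-5) = ((422/15 + ((-596 + 1770) - 2018))/(-92 + 8718))*(-5) = ((422/15 + (1174 - 2018))/8626)*(-5) = ((422/15 - 844)*(1/8626))*(-5) = -12238/15*1/8626*(-5) = -6119/64695*(-5) = 6119/12939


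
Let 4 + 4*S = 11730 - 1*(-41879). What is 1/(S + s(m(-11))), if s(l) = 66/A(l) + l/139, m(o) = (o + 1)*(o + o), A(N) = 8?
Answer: 278/3728281 ≈ 7.4565e-5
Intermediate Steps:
m(o) = 2*o*(1 + o) (m(o) = (1 + o)*(2*o) = 2*o*(1 + o))
S = 53605/4 (S = -1 + (11730 - 1*(-41879))/4 = -1 + (11730 + 41879)/4 = -1 + (¼)*53609 = -1 + 53609/4 = 53605/4 ≈ 13401.)
s(l) = 33/4 + l/139 (s(l) = 66/8 + l/139 = 66*(⅛) + l*(1/139) = 33/4 + l/139)
1/(S + s(m(-11))) = 1/(53605/4 + (33/4 + (2*(-11)*(1 - 11))/139)) = 1/(53605/4 + (33/4 + (2*(-11)*(-10))/139)) = 1/(53605/4 + (33/4 + (1/139)*220)) = 1/(53605/4 + (33/4 + 220/139)) = 1/(53605/4 + 5467/556) = 1/(3728281/278) = 278/3728281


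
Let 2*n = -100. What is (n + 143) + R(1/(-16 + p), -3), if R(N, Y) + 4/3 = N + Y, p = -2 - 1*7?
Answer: 6647/75 ≈ 88.627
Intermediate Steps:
n = -50 (n = (1/2)*(-100) = -50)
p = -9 (p = -2 - 7 = -9)
R(N, Y) = -4/3 + N + Y (R(N, Y) = -4/3 + (N + Y) = -4/3 + N + Y)
(n + 143) + R(1/(-16 + p), -3) = (-50 + 143) + (-4/3 + 1/(-16 - 9) - 3) = 93 + (-4/3 + 1/(-25) - 3) = 93 + (-4/3 - 1/25 - 3) = 93 - 328/75 = 6647/75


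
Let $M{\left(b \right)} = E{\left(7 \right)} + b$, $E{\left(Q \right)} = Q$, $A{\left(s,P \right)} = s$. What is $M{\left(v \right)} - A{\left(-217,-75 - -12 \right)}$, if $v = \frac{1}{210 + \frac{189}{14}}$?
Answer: $\frac{100130}{447} \approx 224.0$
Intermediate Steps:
$v = \frac{2}{447}$ ($v = \frac{1}{210 + 189 \cdot \frac{1}{14}} = \frac{1}{210 + \frac{27}{2}} = \frac{1}{\frac{447}{2}} = \frac{2}{447} \approx 0.0044743$)
$M{\left(b \right)} = 7 + b$
$M{\left(v \right)} - A{\left(-217,-75 - -12 \right)} = \left(7 + \frac{2}{447}\right) - -217 = \frac{3131}{447} + 217 = \frac{100130}{447}$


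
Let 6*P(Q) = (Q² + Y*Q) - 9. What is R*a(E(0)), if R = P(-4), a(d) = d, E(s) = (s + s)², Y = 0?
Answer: 0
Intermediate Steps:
E(s) = 4*s² (E(s) = (2*s)² = 4*s²)
P(Q) = -3/2 + Q²/6 (P(Q) = ((Q² + 0*Q) - 9)/6 = ((Q² + 0) - 9)/6 = (Q² - 9)/6 = (-9 + Q²)/6 = -3/2 + Q²/6)
R = 7/6 (R = -3/2 + (⅙)*(-4)² = -3/2 + (⅙)*16 = -3/2 + 8/3 = 7/6 ≈ 1.1667)
R*a(E(0)) = 7*(4*0²)/6 = 7*(4*0)/6 = (7/6)*0 = 0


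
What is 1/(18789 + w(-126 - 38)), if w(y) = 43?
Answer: 1/18832 ≈ 5.3101e-5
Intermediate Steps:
1/(18789 + w(-126 - 38)) = 1/(18789 + 43) = 1/18832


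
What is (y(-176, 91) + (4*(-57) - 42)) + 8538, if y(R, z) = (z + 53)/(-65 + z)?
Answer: 107556/13 ≈ 8273.5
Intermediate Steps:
y(R, z) = (53 + z)/(-65 + z)
(y(-176, 91) + (4*(-57) - 42)) + 8538 = ((53 + 91)/(-65 + 91) + (4*(-57) - 42)) + 8538 = (144/26 + (-228 - 42)) + 8538 = ((1/26)*144 - 270) + 8538 = (72/13 - 270) + 8538 = -3438/13 + 8538 = 107556/13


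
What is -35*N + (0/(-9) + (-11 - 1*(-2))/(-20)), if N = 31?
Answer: -21691/20 ≈ -1084.6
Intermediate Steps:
-35*N + (0/(-9) + (-11 - 1*(-2))/(-20)) = -35*31 + (0/(-9) + (-11 - 1*(-2))/(-20)) = -1085 + (0*(-1/9) + (-11 + 2)*(-1/20)) = -1085 + (0 - 9*(-1/20)) = -1085 + (0 + 9/20) = -1085 + 9/20 = -21691/20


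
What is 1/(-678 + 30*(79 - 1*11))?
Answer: 1/1362 ≈ 0.00073421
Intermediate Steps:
1/(-678 + 30*(79 - 1*11)) = 1/(-678 + 30*(79 - 11)) = 1/(-678 + 30*68) = 1/(-678 + 2040) = 1/1362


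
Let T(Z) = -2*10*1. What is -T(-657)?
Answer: 20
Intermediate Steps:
T(Z) = -20 (T(Z) = -20*1 = -20)
-T(-657) = -1*(-20) = 20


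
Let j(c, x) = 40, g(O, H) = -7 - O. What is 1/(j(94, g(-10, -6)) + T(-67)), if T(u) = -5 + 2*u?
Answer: -1/99 ≈ -0.010101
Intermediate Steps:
1/(j(94, g(-10, -6)) + T(-67)) = 1/(40 + (-5 + 2*(-67))) = 1/(40 + (-5 - 134)) = 1/(40 - 139) = 1/(-99) = -1/99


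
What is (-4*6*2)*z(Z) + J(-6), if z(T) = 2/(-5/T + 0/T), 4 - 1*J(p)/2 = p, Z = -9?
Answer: -764/5 ≈ -152.80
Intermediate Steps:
J(p) = 8 - 2*p
z(T) = -2*T/5 (z(T) = 2/(-5/T + 0) = 2/((-5/T)) = 2*(-T/5) = -2*T/5)
(-4*6*2)*z(Z) + J(-6) = (-4*6*2)*(-2/5*(-9)) + (8 - 2*(-6)) = -24*2*(18/5) + (8 + 12) = -48*18/5 + 20 = -864/5 + 20 = -764/5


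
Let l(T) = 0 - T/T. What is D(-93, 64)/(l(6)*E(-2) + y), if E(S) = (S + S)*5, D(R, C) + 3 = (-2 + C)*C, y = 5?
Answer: 793/5 ≈ 158.60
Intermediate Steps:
D(R, C) = -3 + C*(-2 + C) (D(R, C) = -3 + (-2 + C)*C = -3 + C*(-2 + C))
l(T) = -1 (l(T) = 0 - 1*1 = 0 - 1 = -1)
E(S) = 10*S (E(S) = (2*S)*5 = 10*S)
D(-93, 64)/(l(6)*E(-2) + y) = (-3 + 64**2 - 2*64)/(-10*(-2) + 5) = (-3 + 4096 - 128)/(-1*(-20) + 5) = 3965/(20 + 5) = 3965/25 = 3965*(1/25) = 793/5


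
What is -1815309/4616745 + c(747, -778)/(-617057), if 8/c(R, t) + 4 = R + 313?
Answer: -7040937580841/17906710293780 ≈ -0.39320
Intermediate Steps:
c(R, t) = 8/(309 + R) (c(R, t) = 8/(-4 + (R + 313)) = 8/(-4 + (313 + R)) = 8/(309 + R))
-1815309/4616745 + c(747, -778)/(-617057) = -1815309/4616745 + (8/(309 + 747))/(-617057) = -1815309*1/4616745 + (8/1056)*(-1/617057) = -605103/1538915 + (8*(1/1056))*(-1/617057) = -605103/1538915 + (1/132)*(-1/617057) = -605103/1538915 - 1/81451524 = -7040937580841/17906710293780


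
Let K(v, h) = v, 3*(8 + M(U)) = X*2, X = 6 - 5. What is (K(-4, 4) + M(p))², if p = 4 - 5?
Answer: 1156/9 ≈ 128.44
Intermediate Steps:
p = -1
X = 1
M(U) = -22/3 (M(U) = -8 + (1*2)/3 = -8 + (⅓)*2 = -8 + ⅔ = -22/3)
(K(-4, 4) + M(p))² = (-4 - 22/3)² = (-34/3)² = 1156/9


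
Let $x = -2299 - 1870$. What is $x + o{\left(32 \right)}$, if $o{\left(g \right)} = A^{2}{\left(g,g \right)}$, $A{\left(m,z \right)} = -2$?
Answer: $-4165$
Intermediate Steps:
$o{\left(g \right)} = 4$ ($o{\left(g \right)} = \left(-2\right)^{2} = 4$)
$x = -4169$
$x + o{\left(32 \right)} = -4169 + 4 = -4165$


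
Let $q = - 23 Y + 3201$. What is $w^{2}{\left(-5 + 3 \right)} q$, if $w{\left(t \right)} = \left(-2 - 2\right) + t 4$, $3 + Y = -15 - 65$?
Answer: $735840$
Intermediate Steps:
$Y = -83$ ($Y = -3 - 80 = -83$)
$w{\left(t \right)} = -4 + 4 t$
$q = 5110$ ($q = \left(-23\right) \left(-83\right) + 3201 = 1909 + 3201 = 5110$)
$w^{2}{\left(-5 + 3 \right)} q = \left(-4 + 4 \left(-5 + 3\right)\right)^{2} \cdot 5110 = \left(-4 + 4 \left(-2\right)\right)^{2} \cdot 5110 = \left(-4 - 8\right)^{2} \cdot 5110 = \left(-12\right)^{2} \cdot 5110 = 144 \cdot 5110 = 735840$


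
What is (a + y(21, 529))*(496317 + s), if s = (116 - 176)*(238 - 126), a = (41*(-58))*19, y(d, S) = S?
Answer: -21861974841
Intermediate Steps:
a = -45182 (a = -2378*19 = -45182)
s = -6720 (s = -60*112 = -6720)
(a + y(21, 529))*(496317 + s) = (-45182 + 529)*(496317 - 6720) = -44653*489597 = -21861974841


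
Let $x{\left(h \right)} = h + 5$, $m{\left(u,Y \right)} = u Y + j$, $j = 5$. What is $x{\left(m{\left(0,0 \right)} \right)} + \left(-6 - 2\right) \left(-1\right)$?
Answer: $18$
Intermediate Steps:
$m{\left(u,Y \right)} = 5 + Y u$ ($m{\left(u,Y \right)} = u Y + 5 = Y u + 5 = 5 + Y u$)
$x{\left(h \right)} = 5 + h$
$x{\left(m{\left(0,0 \right)} \right)} + \left(-6 - 2\right) \left(-1\right) = \left(5 + \left(5 + 0 \cdot 0\right)\right) + \left(-6 - 2\right) \left(-1\right) = \left(5 + \left(5 + 0\right)\right) - -8 = \left(5 + 5\right) + 8 = 10 + 8 = 18$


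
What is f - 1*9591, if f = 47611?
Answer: 38020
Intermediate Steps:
f - 1*9591 = 47611 - 1*9591 = 47611 - 9591 = 38020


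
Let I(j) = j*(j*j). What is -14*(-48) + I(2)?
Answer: 680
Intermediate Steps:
I(j) = j³ (I(j) = j*j² = j³)
-14*(-48) + I(2) = -14*(-48) + 2³ = 672 + 8 = 680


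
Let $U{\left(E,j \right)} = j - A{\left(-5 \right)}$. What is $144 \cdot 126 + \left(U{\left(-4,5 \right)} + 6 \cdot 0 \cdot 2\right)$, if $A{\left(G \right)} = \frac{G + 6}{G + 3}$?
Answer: $\frac{36299}{2} \approx 18150.0$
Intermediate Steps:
$A{\left(G \right)} = \frac{6 + G}{3 + G}$
$U{\left(E,j \right)} = \frac{1}{2} + j$ ($U{\left(E,j \right)} = j - \frac{6 - 5}{3 - 5} = j - \frac{1}{-2} \cdot 1 = j - \left(- \frac{1}{2}\right) 1 = j - - \frac{1}{2} = j + \frac{1}{2} = \frac{1}{2} + j$)
$144 \cdot 126 + \left(U{\left(-4,5 \right)} + 6 \cdot 0 \cdot 2\right) = 144 \cdot 126 + \left(\left(\frac{1}{2} + 5\right) + 6 \cdot 0 \cdot 2\right) = 18144 + \left(\frac{11}{2} + 0 \cdot 2\right) = 18144 + \left(\frac{11}{2} + 0\right) = 18144 + \frac{11}{2} = \frac{36299}{2}$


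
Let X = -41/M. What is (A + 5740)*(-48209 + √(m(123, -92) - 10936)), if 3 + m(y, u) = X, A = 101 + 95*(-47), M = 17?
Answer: -66335584 + 19264*I*√16133/17 ≈ -6.6336e+7 + 1.4393e+5*I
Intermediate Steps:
X = -41/17 ≈ -2.4118
A = -4364 (A = 101 - 4465 = -4364)
m(y, u) = -92/17 (m(y, u) = -3 - 41/17 = -92/17)
(A + 5740)*(-48209 + √(m(123, -92) - 10936)) = (-4364 + 5740)*(-48209 + √(-92/17 - 10936)) = 1376*(-48209 + √(-186004/17)) = 1376*(-48209 + 14*I*√16133/17) = -66335584 + 19264*I*√16133/17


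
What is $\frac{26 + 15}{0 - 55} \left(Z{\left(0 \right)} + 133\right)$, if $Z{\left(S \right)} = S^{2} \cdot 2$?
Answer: $- \frac{5453}{55} \approx -99.146$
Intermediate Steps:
$Z{\left(S \right)} = 2 S^{2}$
$\frac{26 + 15}{0 - 55} \left(Z{\left(0 \right)} + 133\right) = \frac{26 + 15}{0 - 55} \left(2 \cdot 0^{2} + 133\right) = \frac{41}{-55} \left(2 \cdot 0 + 133\right) = 41 \left(- \frac{1}{55}\right) \left(0 + 133\right) = \left(- \frac{41}{55}\right) 133 = - \frac{5453}{55}$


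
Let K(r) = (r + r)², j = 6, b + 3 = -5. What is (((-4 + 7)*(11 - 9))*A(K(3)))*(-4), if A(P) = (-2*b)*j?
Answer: -2304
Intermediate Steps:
b = -8 (b = -3 - 5 = -8)
K(r) = 4*r² (K(r) = (2*r)² = 4*r²)
A(P) = 96 (A(P) = -2*(-8)*6 = 16*6 = 96)
(((-4 + 7)*(11 - 9))*A(K(3)))*(-4) = (((-4 + 7)*(11 - 9))*96)*(-4) = ((3*2)*96)*(-4) = (6*96)*(-4) = 576*(-4) = -2304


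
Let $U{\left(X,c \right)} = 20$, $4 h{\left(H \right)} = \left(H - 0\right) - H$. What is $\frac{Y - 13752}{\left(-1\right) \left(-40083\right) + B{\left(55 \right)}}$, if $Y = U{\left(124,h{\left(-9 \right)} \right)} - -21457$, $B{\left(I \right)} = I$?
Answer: $\frac{7725}{40138} \approx 0.19246$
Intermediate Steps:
$h{\left(H \right)} = 0$ ($h{\left(H \right)} = \frac{\left(H - 0\right) - H}{4} = \frac{\left(H + 0\right) - H}{4} = \frac{H - H}{4} = \frac{1}{4} \cdot 0 = 0$)
$Y = 21477$ ($Y = 20 - -21457 = 20 + 21457 = 21477$)
$\frac{Y - 13752}{\left(-1\right) \left(-40083\right) + B{\left(55 \right)}} = \frac{21477 - 13752}{\left(-1\right) \left(-40083\right) + 55} = \frac{7725}{40083 + 55} = \frac{7725}{40138}$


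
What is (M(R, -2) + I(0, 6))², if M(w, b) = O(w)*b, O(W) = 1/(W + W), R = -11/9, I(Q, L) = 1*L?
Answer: 5625/121 ≈ 46.488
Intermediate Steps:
I(Q, L) = L
R = -11/9 (R = -11*⅑ = -11/9 ≈ -1.2222)
O(W) = 1/(2*W)
M(w, b) = b/(2*w) (M(w, b) = (1/(2*w))*b = b/(2*w))
(M(R, -2) + I(0, 6))² = ((½)*(-2)/(-11/9) + 6)² = ((½)*(-2)*(-9/11) + 6)² = (9/11 + 6)² = (75/11)² = 5625/121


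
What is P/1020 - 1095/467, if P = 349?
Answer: -953917/476340 ≈ -2.0026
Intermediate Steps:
P/1020 - 1095/467 = 349/1020 - 1095/467 = -953917/476340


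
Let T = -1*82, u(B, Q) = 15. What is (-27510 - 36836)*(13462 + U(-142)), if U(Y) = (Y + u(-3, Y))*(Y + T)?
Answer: -2696740860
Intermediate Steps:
T = -82
U(Y) = (-82 + Y)*(15 + Y) (U(Y) = (Y + 15)*(Y - 82) = (15 + Y)*(-82 + Y) = (-82 + Y)*(15 + Y))
(-27510 - 36836)*(13462 + U(-142)) = (-27510 - 36836)*(13462 + (-1230 + (-142)² - 67*(-142))) = -64346*(13462 + (-1230 + 20164 + 9514)) = -64346*(13462 + 28448) = -64346*41910 = -2696740860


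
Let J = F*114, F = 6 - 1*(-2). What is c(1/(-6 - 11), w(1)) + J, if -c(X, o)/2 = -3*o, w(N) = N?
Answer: 918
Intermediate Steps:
F = 8 (F = 6 + 2 = 8)
J = 912 (J = 8*114 = 912)
c(X, o) = 6*o (c(X, o) = -(-6)*o = 6*o)
c(1/(-6 - 11), w(1)) + J = 6*1 + 912 = 6 + 912 = 918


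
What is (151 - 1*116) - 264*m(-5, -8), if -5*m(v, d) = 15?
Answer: 827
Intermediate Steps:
m(v, d) = -3 (m(v, d) = -⅕*15 = -3)
(151 - 1*116) - 264*m(-5, -8) = (151 - 1*116) - 264*(-3) = (151 - 116) + 792 = 35 + 792 = 827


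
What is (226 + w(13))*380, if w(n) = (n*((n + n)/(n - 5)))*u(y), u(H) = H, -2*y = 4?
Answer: 53770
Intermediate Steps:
y = -2 (y = -½*4 = -2)
w(n) = -4*n²/(-5 + n) (w(n) = (n*((n + n)/(n - 5)))*(-2) = (n*((2*n)/(-5 + n)))*(-2) = (n*(2*n/(-5 + n)))*(-2) = (2*n²/(-5 + n))*(-2) = -4*n²/(-5 + n))
(226 + w(13))*380 = (226 - 4*13²/(-5 + 13))*380 = (226 - 4*169/8)*380 = (226 - 4*169*⅛)*380 = (226 - 169/2)*380 = (283/2)*380 = 53770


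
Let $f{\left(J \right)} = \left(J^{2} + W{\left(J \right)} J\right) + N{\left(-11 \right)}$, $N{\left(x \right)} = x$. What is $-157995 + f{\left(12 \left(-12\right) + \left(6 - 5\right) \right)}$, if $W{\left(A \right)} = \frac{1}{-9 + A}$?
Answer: $- \frac{20908521}{152} \approx -1.3756 \cdot 10^{5}$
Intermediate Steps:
$f{\left(J \right)} = -11 + J^{2} + \frac{J}{-9 + J}$ ($f{\left(J \right)} = \left(J^{2} + \frac{J}{-9 + J}\right) - 11 = -11 + J^{2} + \frac{J}{-9 + J}$)
$-157995 + f{\left(12 \left(-12\right) + \left(6 - 5\right) \right)} = -157995 + \frac{\left(12 \left(-12\right) + \left(6 - 5\right)\right) + \left(-11 + \left(12 \left(-12\right) + \left(6 - 5\right)\right)^{2}\right) \left(-9 + \left(12 \left(-12\right) + \left(6 - 5\right)\right)\right)}{-9 + \left(12 \left(-12\right) + \left(6 - 5\right)\right)} = -157995 + \frac{\left(-144 + 1\right) + \left(-11 + \left(-144 + 1\right)^{2}\right) \left(-9 + \left(-144 + 1\right)\right)}{-9 + \left(-144 + 1\right)} = -157995 + \frac{-143 + \left(-11 + \left(-143\right)^{2}\right) \left(-9 - 143\right)}{-9 - 143} = -157995 + \frac{-143 + \left(-11 + 20449\right) \left(-152\right)}{-152} = -157995 - \frac{-143 + 20438 \left(-152\right)}{152} = -157995 - \frac{-143 - 3106576}{152} = -157995 - - \frac{3106719}{152} = -157995 + \frac{3106719}{152} = - \frac{20908521}{152}$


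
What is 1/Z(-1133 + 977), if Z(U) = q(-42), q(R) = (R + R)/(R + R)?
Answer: 1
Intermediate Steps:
q(R) = 1 (q(R) = (2*R)/((2*R)) = (2*R)*(1/(2*R)) = 1)
Z(U) = 1
1/Z(-1133 + 977) = 1/1 = 1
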